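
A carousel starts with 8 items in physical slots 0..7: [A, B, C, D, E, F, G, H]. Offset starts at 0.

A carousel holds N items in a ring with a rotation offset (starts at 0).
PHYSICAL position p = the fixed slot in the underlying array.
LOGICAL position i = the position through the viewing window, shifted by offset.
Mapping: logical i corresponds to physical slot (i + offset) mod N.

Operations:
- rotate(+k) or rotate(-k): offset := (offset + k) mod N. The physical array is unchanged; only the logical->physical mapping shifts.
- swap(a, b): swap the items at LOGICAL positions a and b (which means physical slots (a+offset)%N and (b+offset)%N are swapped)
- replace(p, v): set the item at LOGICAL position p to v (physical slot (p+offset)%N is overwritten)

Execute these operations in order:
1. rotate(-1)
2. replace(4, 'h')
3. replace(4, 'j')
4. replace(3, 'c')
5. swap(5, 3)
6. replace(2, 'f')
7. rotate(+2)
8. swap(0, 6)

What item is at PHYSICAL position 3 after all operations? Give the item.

Answer: j

Derivation:
After op 1 (rotate(-1)): offset=7, physical=[A,B,C,D,E,F,G,H], logical=[H,A,B,C,D,E,F,G]
After op 2 (replace(4, 'h')): offset=7, physical=[A,B,C,h,E,F,G,H], logical=[H,A,B,C,h,E,F,G]
After op 3 (replace(4, 'j')): offset=7, physical=[A,B,C,j,E,F,G,H], logical=[H,A,B,C,j,E,F,G]
After op 4 (replace(3, 'c')): offset=7, physical=[A,B,c,j,E,F,G,H], logical=[H,A,B,c,j,E,F,G]
After op 5 (swap(5, 3)): offset=7, physical=[A,B,E,j,c,F,G,H], logical=[H,A,B,E,j,c,F,G]
After op 6 (replace(2, 'f')): offset=7, physical=[A,f,E,j,c,F,G,H], logical=[H,A,f,E,j,c,F,G]
After op 7 (rotate(+2)): offset=1, physical=[A,f,E,j,c,F,G,H], logical=[f,E,j,c,F,G,H,A]
After op 8 (swap(0, 6)): offset=1, physical=[A,H,E,j,c,F,G,f], logical=[H,E,j,c,F,G,f,A]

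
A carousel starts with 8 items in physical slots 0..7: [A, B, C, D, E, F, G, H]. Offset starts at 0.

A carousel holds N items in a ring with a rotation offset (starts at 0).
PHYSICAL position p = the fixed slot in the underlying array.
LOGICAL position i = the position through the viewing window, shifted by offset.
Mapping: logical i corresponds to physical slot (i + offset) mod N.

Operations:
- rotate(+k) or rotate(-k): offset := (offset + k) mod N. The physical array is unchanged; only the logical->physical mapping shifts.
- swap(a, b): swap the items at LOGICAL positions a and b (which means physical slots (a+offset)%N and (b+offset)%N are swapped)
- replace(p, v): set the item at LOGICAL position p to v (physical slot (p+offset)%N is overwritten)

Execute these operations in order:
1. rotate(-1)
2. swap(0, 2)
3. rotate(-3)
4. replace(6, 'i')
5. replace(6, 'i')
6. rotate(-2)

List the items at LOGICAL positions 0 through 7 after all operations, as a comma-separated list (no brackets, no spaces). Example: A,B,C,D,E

After op 1 (rotate(-1)): offset=7, physical=[A,B,C,D,E,F,G,H], logical=[H,A,B,C,D,E,F,G]
After op 2 (swap(0, 2)): offset=7, physical=[A,H,C,D,E,F,G,B], logical=[B,A,H,C,D,E,F,G]
After op 3 (rotate(-3)): offset=4, physical=[A,H,C,D,E,F,G,B], logical=[E,F,G,B,A,H,C,D]
After op 4 (replace(6, 'i')): offset=4, physical=[A,H,i,D,E,F,G,B], logical=[E,F,G,B,A,H,i,D]
After op 5 (replace(6, 'i')): offset=4, physical=[A,H,i,D,E,F,G,B], logical=[E,F,G,B,A,H,i,D]
After op 6 (rotate(-2)): offset=2, physical=[A,H,i,D,E,F,G,B], logical=[i,D,E,F,G,B,A,H]

Answer: i,D,E,F,G,B,A,H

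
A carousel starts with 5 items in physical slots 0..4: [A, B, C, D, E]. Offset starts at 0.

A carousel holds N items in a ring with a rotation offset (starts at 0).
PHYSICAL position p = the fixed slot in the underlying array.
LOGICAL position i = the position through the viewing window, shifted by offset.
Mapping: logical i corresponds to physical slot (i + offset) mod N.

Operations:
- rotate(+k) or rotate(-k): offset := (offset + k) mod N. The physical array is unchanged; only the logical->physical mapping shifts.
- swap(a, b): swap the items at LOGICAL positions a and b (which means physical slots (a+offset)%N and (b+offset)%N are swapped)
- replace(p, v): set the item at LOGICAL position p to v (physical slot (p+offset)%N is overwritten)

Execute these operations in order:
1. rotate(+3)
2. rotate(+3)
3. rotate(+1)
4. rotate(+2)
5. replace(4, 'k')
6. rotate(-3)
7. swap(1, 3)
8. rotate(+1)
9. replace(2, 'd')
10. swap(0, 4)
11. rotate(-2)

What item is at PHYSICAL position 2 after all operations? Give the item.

Answer: B

Derivation:
After op 1 (rotate(+3)): offset=3, physical=[A,B,C,D,E], logical=[D,E,A,B,C]
After op 2 (rotate(+3)): offset=1, physical=[A,B,C,D,E], logical=[B,C,D,E,A]
After op 3 (rotate(+1)): offset=2, physical=[A,B,C,D,E], logical=[C,D,E,A,B]
After op 4 (rotate(+2)): offset=4, physical=[A,B,C,D,E], logical=[E,A,B,C,D]
After op 5 (replace(4, 'k')): offset=4, physical=[A,B,C,k,E], logical=[E,A,B,C,k]
After op 6 (rotate(-3)): offset=1, physical=[A,B,C,k,E], logical=[B,C,k,E,A]
After op 7 (swap(1, 3)): offset=1, physical=[A,B,E,k,C], logical=[B,E,k,C,A]
After op 8 (rotate(+1)): offset=2, physical=[A,B,E,k,C], logical=[E,k,C,A,B]
After op 9 (replace(2, 'd')): offset=2, physical=[A,B,E,k,d], logical=[E,k,d,A,B]
After op 10 (swap(0, 4)): offset=2, physical=[A,E,B,k,d], logical=[B,k,d,A,E]
After op 11 (rotate(-2)): offset=0, physical=[A,E,B,k,d], logical=[A,E,B,k,d]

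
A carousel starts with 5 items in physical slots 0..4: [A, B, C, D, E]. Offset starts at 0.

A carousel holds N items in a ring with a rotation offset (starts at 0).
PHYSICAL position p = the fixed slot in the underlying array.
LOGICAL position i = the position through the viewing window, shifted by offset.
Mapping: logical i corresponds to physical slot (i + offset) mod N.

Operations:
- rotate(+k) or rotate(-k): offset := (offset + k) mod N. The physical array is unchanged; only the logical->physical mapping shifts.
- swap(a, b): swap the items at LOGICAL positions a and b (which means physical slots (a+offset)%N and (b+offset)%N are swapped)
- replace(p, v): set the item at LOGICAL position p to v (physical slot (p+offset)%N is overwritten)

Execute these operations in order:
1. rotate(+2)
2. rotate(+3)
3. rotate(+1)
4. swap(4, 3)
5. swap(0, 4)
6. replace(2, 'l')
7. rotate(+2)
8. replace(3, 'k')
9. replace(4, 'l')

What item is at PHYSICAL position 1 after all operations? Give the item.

Answer: k

Derivation:
After op 1 (rotate(+2)): offset=2, physical=[A,B,C,D,E], logical=[C,D,E,A,B]
After op 2 (rotate(+3)): offset=0, physical=[A,B,C,D,E], logical=[A,B,C,D,E]
After op 3 (rotate(+1)): offset=1, physical=[A,B,C,D,E], logical=[B,C,D,E,A]
After op 4 (swap(4, 3)): offset=1, physical=[E,B,C,D,A], logical=[B,C,D,A,E]
After op 5 (swap(0, 4)): offset=1, physical=[B,E,C,D,A], logical=[E,C,D,A,B]
After op 6 (replace(2, 'l')): offset=1, physical=[B,E,C,l,A], logical=[E,C,l,A,B]
After op 7 (rotate(+2)): offset=3, physical=[B,E,C,l,A], logical=[l,A,B,E,C]
After op 8 (replace(3, 'k')): offset=3, physical=[B,k,C,l,A], logical=[l,A,B,k,C]
After op 9 (replace(4, 'l')): offset=3, physical=[B,k,l,l,A], logical=[l,A,B,k,l]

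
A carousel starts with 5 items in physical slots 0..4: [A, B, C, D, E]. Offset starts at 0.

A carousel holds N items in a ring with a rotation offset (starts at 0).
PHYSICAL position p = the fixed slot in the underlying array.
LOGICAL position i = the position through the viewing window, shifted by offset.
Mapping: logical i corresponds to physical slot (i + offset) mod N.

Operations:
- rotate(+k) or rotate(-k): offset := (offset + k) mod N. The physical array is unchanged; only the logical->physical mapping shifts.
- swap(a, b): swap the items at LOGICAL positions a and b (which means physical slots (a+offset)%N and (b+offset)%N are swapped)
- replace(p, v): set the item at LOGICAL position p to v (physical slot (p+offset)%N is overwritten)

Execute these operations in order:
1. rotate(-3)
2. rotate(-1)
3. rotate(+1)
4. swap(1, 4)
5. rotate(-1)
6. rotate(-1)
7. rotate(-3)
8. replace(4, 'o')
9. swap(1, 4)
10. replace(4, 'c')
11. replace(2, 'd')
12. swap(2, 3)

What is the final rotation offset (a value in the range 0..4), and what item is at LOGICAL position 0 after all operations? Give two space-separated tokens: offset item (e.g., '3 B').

Answer: 2 C

Derivation:
After op 1 (rotate(-3)): offset=2, physical=[A,B,C,D,E], logical=[C,D,E,A,B]
After op 2 (rotate(-1)): offset=1, physical=[A,B,C,D,E], logical=[B,C,D,E,A]
After op 3 (rotate(+1)): offset=2, physical=[A,B,C,D,E], logical=[C,D,E,A,B]
After op 4 (swap(1, 4)): offset=2, physical=[A,D,C,B,E], logical=[C,B,E,A,D]
After op 5 (rotate(-1)): offset=1, physical=[A,D,C,B,E], logical=[D,C,B,E,A]
After op 6 (rotate(-1)): offset=0, physical=[A,D,C,B,E], logical=[A,D,C,B,E]
After op 7 (rotate(-3)): offset=2, physical=[A,D,C,B,E], logical=[C,B,E,A,D]
After op 8 (replace(4, 'o')): offset=2, physical=[A,o,C,B,E], logical=[C,B,E,A,o]
After op 9 (swap(1, 4)): offset=2, physical=[A,B,C,o,E], logical=[C,o,E,A,B]
After op 10 (replace(4, 'c')): offset=2, physical=[A,c,C,o,E], logical=[C,o,E,A,c]
After op 11 (replace(2, 'd')): offset=2, physical=[A,c,C,o,d], logical=[C,o,d,A,c]
After op 12 (swap(2, 3)): offset=2, physical=[d,c,C,o,A], logical=[C,o,A,d,c]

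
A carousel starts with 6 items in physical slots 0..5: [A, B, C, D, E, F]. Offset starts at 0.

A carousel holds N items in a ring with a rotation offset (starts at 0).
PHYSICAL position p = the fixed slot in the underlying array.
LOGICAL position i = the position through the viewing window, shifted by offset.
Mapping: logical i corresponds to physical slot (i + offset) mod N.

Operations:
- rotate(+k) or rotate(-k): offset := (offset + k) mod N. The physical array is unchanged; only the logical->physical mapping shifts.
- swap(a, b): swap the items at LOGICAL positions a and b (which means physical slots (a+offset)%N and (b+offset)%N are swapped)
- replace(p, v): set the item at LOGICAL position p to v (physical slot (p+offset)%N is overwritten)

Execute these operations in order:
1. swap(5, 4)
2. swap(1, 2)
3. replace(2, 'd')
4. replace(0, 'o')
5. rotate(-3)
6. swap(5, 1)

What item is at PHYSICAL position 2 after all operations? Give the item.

Answer: F

Derivation:
After op 1 (swap(5, 4)): offset=0, physical=[A,B,C,D,F,E], logical=[A,B,C,D,F,E]
After op 2 (swap(1, 2)): offset=0, physical=[A,C,B,D,F,E], logical=[A,C,B,D,F,E]
After op 3 (replace(2, 'd')): offset=0, physical=[A,C,d,D,F,E], logical=[A,C,d,D,F,E]
After op 4 (replace(0, 'o')): offset=0, physical=[o,C,d,D,F,E], logical=[o,C,d,D,F,E]
After op 5 (rotate(-3)): offset=3, physical=[o,C,d,D,F,E], logical=[D,F,E,o,C,d]
After op 6 (swap(5, 1)): offset=3, physical=[o,C,F,D,d,E], logical=[D,d,E,o,C,F]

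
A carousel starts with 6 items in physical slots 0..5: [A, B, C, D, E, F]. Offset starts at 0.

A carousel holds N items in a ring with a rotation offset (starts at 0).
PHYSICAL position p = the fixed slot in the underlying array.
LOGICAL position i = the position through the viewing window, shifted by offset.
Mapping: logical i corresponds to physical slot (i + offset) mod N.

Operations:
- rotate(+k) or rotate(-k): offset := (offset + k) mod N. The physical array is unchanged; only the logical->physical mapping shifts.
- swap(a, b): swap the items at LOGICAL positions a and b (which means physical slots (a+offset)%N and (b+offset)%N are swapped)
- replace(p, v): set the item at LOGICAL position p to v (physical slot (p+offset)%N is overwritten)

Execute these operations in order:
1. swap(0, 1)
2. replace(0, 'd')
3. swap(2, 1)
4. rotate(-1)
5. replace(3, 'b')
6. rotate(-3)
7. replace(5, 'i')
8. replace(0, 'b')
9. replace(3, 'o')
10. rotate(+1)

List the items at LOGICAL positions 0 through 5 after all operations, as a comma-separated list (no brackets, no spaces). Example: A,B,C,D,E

After op 1 (swap(0, 1)): offset=0, physical=[B,A,C,D,E,F], logical=[B,A,C,D,E,F]
After op 2 (replace(0, 'd')): offset=0, physical=[d,A,C,D,E,F], logical=[d,A,C,D,E,F]
After op 3 (swap(2, 1)): offset=0, physical=[d,C,A,D,E,F], logical=[d,C,A,D,E,F]
After op 4 (rotate(-1)): offset=5, physical=[d,C,A,D,E,F], logical=[F,d,C,A,D,E]
After op 5 (replace(3, 'b')): offset=5, physical=[d,C,b,D,E,F], logical=[F,d,C,b,D,E]
After op 6 (rotate(-3)): offset=2, physical=[d,C,b,D,E,F], logical=[b,D,E,F,d,C]
After op 7 (replace(5, 'i')): offset=2, physical=[d,i,b,D,E,F], logical=[b,D,E,F,d,i]
After op 8 (replace(0, 'b')): offset=2, physical=[d,i,b,D,E,F], logical=[b,D,E,F,d,i]
After op 9 (replace(3, 'o')): offset=2, physical=[d,i,b,D,E,o], logical=[b,D,E,o,d,i]
After op 10 (rotate(+1)): offset=3, physical=[d,i,b,D,E,o], logical=[D,E,o,d,i,b]

Answer: D,E,o,d,i,b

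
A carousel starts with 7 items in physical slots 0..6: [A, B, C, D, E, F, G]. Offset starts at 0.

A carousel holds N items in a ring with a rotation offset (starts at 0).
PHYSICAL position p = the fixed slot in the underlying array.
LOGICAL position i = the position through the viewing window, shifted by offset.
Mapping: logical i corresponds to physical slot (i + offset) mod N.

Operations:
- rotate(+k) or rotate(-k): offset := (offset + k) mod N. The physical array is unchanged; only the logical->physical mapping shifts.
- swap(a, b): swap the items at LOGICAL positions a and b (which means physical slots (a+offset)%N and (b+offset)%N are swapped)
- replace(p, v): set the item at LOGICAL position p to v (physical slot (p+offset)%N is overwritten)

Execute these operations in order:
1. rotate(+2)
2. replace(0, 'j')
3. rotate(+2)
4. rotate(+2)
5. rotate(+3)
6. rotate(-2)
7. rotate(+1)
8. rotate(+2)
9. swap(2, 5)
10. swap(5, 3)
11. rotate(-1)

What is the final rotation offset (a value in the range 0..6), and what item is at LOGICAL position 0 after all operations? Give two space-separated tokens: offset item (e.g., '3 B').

After op 1 (rotate(+2)): offset=2, physical=[A,B,C,D,E,F,G], logical=[C,D,E,F,G,A,B]
After op 2 (replace(0, 'j')): offset=2, physical=[A,B,j,D,E,F,G], logical=[j,D,E,F,G,A,B]
After op 3 (rotate(+2)): offset=4, physical=[A,B,j,D,E,F,G], logical=[E,F,G,A,B,j,D]
After op 4 (rotate(+2)): offset=6, physical=[A,B,j,D,E,F,G], logical=[G,A,B,j,D,E,F]
After op 5 (rotate(+3)): offset=2, physical=[A,B,j,D,E,F,G], logical=[j,D,E,F,G,A,B]
After op 6 (rotate(-2)): offset=0, physical=[A,B,j,D,E,F,G], logical=[A,B,j,D,E,F,G]
After op 7 (rotate(+1)): offset=1, physical=[A,B,j,D,E,F,G], logical=[B,j,D,E,F,G,A]
After op 8 (rotate(+2)): offset=3, physical=[A,B,j,D,E,F,G], logical=[D,E,F,G,A,B,j]
After op 9 (swap(2, 5)): offset=3, physical=[A,F,j,D,E,B,G], logical=[D,E,B,G,A,F,j]
After op 10 (swap(5, 3)): offset=3, physical=[A,G,j,D,E,B,F], logical=[D,E,B,F,A,G,j]
After op 11 (rotate(-1)): offset=2, physical=[A,G,j,D,E,B,F], logical=[j,D,E,B,F,A,G]

Answer: 2 j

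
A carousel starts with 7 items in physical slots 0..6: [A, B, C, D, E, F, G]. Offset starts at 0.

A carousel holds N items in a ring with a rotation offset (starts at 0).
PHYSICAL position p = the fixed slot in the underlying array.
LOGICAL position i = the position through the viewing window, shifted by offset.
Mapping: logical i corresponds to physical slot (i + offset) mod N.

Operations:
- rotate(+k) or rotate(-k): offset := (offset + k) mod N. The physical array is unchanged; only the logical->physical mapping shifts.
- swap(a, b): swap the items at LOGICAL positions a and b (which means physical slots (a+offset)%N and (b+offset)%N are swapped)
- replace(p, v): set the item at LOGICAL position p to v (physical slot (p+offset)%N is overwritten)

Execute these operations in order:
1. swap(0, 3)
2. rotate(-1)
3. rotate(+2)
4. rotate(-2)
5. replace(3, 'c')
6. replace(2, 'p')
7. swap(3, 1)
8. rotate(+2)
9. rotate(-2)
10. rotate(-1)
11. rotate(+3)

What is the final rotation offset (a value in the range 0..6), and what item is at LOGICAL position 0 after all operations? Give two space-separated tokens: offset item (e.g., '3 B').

Answer: 1 p

Derivation:
After op 1 (swap(0, 3)): offset=0, physical=[D,B,C,A,E,F,G], logical=[D,B,C,A,E,F,G]
After op 2 (rotate(-1)): offset=6, physical=[D,B,C,A,E,F,G], logical=[G,D,B,C,A,E,F]
After op 3 (rotate(+2)): offset=1, physical=[D,B,C,A,E,F,G], logical=[B,C,A,E,F,G,D]
After op 4 (rotate(-2)): offset=6, physical=[D,B,C,A,E,F,G], logical=[G,D,B,C,A,E,F]
After op 5 (replace(3, 'c')): offset=6, physical=[D,B,c,A,E,F,G], logical=[G,D,B,c,A,E,F]
After op 6 (replace(2, 'p')): offset=6, physical=[D,p,c,A,E,F,G], logical=[G,D,p,c,A,E,F]
After op 7 (swap(3, 1)): offset=6, physical=[c,p,D,A,E,F,G], logical=[G,c,p,D,A,E,F]
After op 8 (rotate(+2)): offset=1, physical=[c,p,D,A,E,F,G], logical=[p,D,A,E,F,G,c]
After op 9 (rotate(-2)): offset=6, physical=[c,p,D,A,E,F,G], logical=[G,c,p,D,A,E,F]
After op 10 (rotate(-1)): offset=5, physical=[c,p,D,A,E,F,G], logical=[F,G,c,p,D,A,E]
After op 11 (rotate(+3)): offset=1, physical=[c,p,D,A,E,F,G], logical=[p,D,A,E,F,G,c]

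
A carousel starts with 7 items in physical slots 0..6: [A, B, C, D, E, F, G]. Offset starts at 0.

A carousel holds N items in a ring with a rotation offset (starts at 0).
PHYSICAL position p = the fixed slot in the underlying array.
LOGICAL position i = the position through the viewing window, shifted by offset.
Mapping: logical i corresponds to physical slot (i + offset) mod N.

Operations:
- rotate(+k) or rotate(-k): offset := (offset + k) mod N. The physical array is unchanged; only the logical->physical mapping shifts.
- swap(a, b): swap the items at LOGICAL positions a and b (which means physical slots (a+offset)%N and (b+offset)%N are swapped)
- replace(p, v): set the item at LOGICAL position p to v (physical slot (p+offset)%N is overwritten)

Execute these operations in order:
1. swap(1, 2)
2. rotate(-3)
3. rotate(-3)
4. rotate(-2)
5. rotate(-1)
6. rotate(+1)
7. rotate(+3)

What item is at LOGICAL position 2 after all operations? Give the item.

Answer: E

Derivation:
After op 1 (swap(1, 2)): offset=0, physical=[A,C,B,D,E,F,G], logical=[A,C,B,D,E,F,G]
After op 2 (rotate(-3)): offset=4, physical=[A,C,B,D,E,F,G], logical=[E,F,G,A,C,B,D]
After op 3 (rotate(-3)): offset=1, physical=[A,C,B,D,E,F,G], logical=[C,B,D,E,F,G,A]
After op 4 (rotate(-2)): offset=6, physical=[A,C,B,D,E,F,G], logical=[G,A,C,B,D,E,F]
After op 5 (rotate(-1)): offset=5, physical=[A,C,B,D,E,F,G], logical=[F,G,A,C,B,D,E]
After op 6 (rotate(+1)): offset=6, physical=[A,C,B,D,E,F,G], logical=[G,A,C,B,D,E,F]
After op 7 (rotate(+3)): offset=2, physical=[A,C,B,D,E,F,G], logical=[B,D,E,F,G,A,C]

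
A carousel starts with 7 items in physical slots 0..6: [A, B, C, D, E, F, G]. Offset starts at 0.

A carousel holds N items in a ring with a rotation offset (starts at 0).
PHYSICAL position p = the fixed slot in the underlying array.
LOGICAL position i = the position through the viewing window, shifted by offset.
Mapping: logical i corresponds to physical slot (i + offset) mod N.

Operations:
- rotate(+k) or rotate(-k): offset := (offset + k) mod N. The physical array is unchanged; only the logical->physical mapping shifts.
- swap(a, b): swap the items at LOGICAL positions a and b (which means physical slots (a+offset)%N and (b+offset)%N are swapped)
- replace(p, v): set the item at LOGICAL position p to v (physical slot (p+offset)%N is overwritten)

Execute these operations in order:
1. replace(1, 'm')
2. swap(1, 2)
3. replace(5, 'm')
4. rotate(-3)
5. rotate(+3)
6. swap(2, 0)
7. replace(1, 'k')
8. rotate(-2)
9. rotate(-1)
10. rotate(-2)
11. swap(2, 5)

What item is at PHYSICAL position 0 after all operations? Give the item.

Answer: E

Derivation:
After op 1 (replace(1, 'm')): offset=0, physical=[A,m,C,D,E,F,G], logical=[A,m,C,D,E,F,G]
After op 2 (swap(1, 2)): offset=0, physical=[A,C,m,D,E,F,G], logical=[A,C,m,D,E,F,G]
After op 3 (replace(5, 'm')): offset=0, physical=[A,C,m,D,E,m,G], logical=[A,C,m,D,E,m,G]
After op 4 (rotate(-3)): offset=4, physical=[A,C,m,D,E,m,G], logical=[E,m,G,A,C,m,D]
After op 5 (rotate(+3)): offset=0, physical=[A,C,m,D,E,m,G], logical=[A,C,m,D,E,m,G]
After op 6 (swap(2, 0)): offset=0, physical=[m,C,A,D,E,m,G], logical=[m,C,A,D,E,m,G]
After op 7 (replace(1, 'k')): offset=0, physical=[m,k,A,D,E,m,G], logical=[m,k,A,D,E,m,G]
After op 8 (rotate(-2)): offset=5, physical=[m,k,A,D,E,m,G], logical=[m,G,m,k,A,D,E]
After op 9 (rotate(-1)): offset=4, physical=[m,k,A,D,E,m,G], logical=[E,m,G,m,k,A,D]
After op 10 (rotate(-2)): offset=2, physical=[m,k,A,D,E,m,G], logical=[A,D,E,m,G,m,k]
After op 11 (swap(2, 5)): offset=2, physical=[E,k,A,D,m,m,G], logical=[A,D,m,m,G,E,k]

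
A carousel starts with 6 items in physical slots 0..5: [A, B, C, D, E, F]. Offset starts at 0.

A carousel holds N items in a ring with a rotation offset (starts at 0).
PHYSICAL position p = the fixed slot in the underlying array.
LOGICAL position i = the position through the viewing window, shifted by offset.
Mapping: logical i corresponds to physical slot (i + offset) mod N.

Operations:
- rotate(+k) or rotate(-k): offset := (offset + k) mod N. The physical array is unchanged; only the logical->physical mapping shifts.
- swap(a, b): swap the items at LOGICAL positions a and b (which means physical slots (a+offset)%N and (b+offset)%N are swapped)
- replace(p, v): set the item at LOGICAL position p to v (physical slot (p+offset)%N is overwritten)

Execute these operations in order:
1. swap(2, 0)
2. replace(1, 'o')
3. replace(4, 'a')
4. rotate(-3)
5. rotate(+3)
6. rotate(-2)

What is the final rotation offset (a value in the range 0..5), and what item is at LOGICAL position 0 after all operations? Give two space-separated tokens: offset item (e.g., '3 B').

Answer: 4 a

Derivation:
After op 1 (swap(2, 0)): offset=0, physical=[C,B,A,D,E,F], logical=[C,B,A,D,E,F]
After op 2 (replace(1, 'o')): offset=0, physical=[C,o,A,D,E,F], logical=[C,o,A,D,E,F]
After op 3 (replace(4, 'a')): offset=0, physical=[C,o,A,D,a,F], logical=[C,o,A,D,a,F]
After op 4 (rotate(-3)): offset=3, physical=[C,o,A,D,a,F], logical=[D,a,F,C,o,A]
After op 5 (rotate(+3)): offset=0, physical=[C,o,A,D,a,F], logical=[C,o,A,D,a,F]
After op 6 (rotate(-2)): offset=4, physical=[C,o,A,D,a,F], logical=[a,F,C,o,A,D]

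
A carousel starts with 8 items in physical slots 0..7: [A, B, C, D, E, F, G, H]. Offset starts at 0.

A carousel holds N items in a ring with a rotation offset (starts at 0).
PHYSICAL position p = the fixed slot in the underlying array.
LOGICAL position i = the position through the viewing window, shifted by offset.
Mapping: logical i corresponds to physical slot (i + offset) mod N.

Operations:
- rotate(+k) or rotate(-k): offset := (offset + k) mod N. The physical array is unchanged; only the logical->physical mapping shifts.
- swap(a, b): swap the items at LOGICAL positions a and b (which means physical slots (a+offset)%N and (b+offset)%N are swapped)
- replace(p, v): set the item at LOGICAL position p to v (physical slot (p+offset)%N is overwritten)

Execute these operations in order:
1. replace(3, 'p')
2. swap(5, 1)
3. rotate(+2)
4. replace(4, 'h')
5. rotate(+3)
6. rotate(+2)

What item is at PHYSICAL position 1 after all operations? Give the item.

After op 1 (replace(3, 'p')): offset=0, physical=[A,B,C,p,E,F,G,H], logical=[A,B,C,p,E,F,G,H]
After op 2 (swap(5, 1)): offset=0, physical=[A,F,C,p,E,B,G,H], logical=[A,F,C,p,E,B,G,H]
After op 3 (rotate(+2)): offset=2, physical=[A,F,C,p,E,B,G,H], logical=[C,p,E,B,G,H,A,F]
After op 4 (replace(4, 'h')): offset=2, physical=[A,F,C,p,E,B,h,H], logical=[C,p,E,B,h,H,A,F]
After op 5 (rotate(+3)): offset=5, physical=[A,F,C,p,E,B,h,H], logical=[B,h,H,A,F,C,p,E]
After op 6 (rotate(+2)): offset=7, physical=[A,F,C,p,E,B,h,H], logical=[H,A,F,C,p,E,B,h]

Answer: F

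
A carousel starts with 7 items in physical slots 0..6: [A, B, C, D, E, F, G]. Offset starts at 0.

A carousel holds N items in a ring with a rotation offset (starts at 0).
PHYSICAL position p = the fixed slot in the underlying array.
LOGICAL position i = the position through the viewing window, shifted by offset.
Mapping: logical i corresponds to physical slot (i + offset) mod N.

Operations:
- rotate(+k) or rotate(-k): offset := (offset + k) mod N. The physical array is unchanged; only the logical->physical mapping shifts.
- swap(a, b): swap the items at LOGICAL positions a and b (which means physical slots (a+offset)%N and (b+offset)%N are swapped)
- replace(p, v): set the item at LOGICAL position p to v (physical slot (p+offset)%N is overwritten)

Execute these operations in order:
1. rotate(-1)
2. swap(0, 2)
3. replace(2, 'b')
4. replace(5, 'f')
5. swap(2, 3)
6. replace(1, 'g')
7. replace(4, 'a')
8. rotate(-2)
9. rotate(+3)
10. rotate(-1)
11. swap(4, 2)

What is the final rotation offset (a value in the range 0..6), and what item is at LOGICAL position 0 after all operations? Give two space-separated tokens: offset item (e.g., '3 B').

After op 1 (rotate(-1)): offset=6, physical=[A,B,C,D,E,F,G], logical=[G,A,B,C,D,E,F]
After op 2 (swap(0, 2)): offset=6, physical=[A,G,C,D,E,F,B], logical=[B,A,G,C,D,E,F]
After op 3 (replace(2, 'b')): offset=6, physical=[A,b,C,D,E,F,B], logical=[B,A,b,C,D,E,F]
After op 4 (replace(5, 'f')): offset=6, physical=[A,b,C,D,f,F,B], logical=[B,A,b,C,D,f,F]
After op 5 (swap(2, 3)): offset=6, physical=[A,C,b,D,f,F,B], logical=[B,A,C,b,D,f,F]
After op 6 (replace(1, 'g')): offset=6, physical=[g,C,b,D,f,F,B], logical=[B,g,C,b,D,f,F]
After op 7 (replace(4, 'a')): offset=6, physical=[g,C,b,a,f,F,B], logical=[B,g,C,b,a,f,F]
After op 8 (rotate(-2)): offset=4, physical=[g,C,b,a,f,F,B], logical=[f,F,B,g,C,b,a]
After op 9 (rotate(+3)): offset=0, physical=[g,C,b,a,f,F,B], logical=[g,C,b,a,f,F,B]
After op 10 (rotate(-1)): offset=6, physical=[g,C,b,a,f,F,B], logical=[B,g,C,b,a,f,F]
After op 11 (swap(4, 2)): offset=6, physical=[g,a,b,C,f,F,B], logical=[B,g,a,b,C,f,F]

Answer: 6 B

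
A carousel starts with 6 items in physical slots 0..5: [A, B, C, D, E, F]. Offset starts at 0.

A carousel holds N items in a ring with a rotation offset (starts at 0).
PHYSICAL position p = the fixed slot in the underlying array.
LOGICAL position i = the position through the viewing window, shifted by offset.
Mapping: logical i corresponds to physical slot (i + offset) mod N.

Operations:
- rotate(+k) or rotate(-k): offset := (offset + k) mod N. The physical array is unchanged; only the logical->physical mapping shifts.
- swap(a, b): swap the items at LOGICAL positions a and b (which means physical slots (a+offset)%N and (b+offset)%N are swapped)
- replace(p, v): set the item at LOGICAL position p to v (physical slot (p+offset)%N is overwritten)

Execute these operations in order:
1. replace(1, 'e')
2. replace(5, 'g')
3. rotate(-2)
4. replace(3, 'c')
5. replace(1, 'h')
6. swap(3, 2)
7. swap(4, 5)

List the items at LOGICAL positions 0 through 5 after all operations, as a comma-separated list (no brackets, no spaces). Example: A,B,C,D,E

Answer: E,h,c,A,D,C

Derivation:
After op 1 (replace(1, 'e')): offset=0, physical=[A,e,C,D,E,F], logical=[A,e,C,D,E,F]
After op 2 (replace(5, 'g')): offset=0, physical=[A,e,C,D,E,g], logical=[A,e,C,D,E,g]
After op 3 (rotate(-2)): offset=4, physical=[A,e,C,D,E,g], logical=[E,g,A,e,C,D]
After op 4 (replace(3, 'c')): offset=4, physical=[A,c,C,D,E,g], logical=[E,g,A,c,C,D]
After op 5 (replace(1, 'h')): offset=4, physical=[A,c,C,D,E,h], logical=[E,h,A,c,C,D]
After op 6 (swap(3, 2)): offset=4, physical=[c,A,C,D,E,h], logical=[E,h,c,A,C,D]
After op 7 (swap(4, 5)): offset=4, physical=[c,A,D,C,E,h], logical=[E,h,c,A,D,C]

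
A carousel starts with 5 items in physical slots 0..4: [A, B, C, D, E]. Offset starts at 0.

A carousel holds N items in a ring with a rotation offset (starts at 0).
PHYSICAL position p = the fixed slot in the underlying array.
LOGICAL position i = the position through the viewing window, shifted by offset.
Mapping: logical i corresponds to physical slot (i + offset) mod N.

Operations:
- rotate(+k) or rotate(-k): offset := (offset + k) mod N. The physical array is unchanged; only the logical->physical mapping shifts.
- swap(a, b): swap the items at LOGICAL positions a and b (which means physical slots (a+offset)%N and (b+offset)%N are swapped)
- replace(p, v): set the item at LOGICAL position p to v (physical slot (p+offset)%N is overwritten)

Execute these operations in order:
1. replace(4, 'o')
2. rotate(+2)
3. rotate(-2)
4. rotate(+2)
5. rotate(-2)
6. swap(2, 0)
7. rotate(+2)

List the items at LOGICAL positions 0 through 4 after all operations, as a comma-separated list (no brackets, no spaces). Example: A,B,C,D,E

After op 1 (replace(4, 'o')): offset=0, physical=[A,B,C,D,o], logical=[A,B,C,D,o]
After op 2 (rotate(+2)): offset=2, physical=[A,B,C,D,o], logical=[C,D,o,A,B]
After op 3 (rotate(-2)): offset=0, physical=[A,B,C,D,o], logical=[A,B,C,D,o]
After op 4 (rotate(+2)): offset=2, physical=[A,B,C,D,o], logical=[C,D,o,A,B]
After op 5 (rotate(-2)): offset=0, physical=[A,B,C,D,o], logical=[A,B,C,D,o]
After op 6 (swap(2, 0)): offset=0, physical=[C,B,A,D,o], logical=[C,B,A,D,o]
After op 7 (rotate(+2)): offset=2, physical=[C,B,A,D,o], logical=[A,D,o,C,B]

Answer: A,D,o,C,B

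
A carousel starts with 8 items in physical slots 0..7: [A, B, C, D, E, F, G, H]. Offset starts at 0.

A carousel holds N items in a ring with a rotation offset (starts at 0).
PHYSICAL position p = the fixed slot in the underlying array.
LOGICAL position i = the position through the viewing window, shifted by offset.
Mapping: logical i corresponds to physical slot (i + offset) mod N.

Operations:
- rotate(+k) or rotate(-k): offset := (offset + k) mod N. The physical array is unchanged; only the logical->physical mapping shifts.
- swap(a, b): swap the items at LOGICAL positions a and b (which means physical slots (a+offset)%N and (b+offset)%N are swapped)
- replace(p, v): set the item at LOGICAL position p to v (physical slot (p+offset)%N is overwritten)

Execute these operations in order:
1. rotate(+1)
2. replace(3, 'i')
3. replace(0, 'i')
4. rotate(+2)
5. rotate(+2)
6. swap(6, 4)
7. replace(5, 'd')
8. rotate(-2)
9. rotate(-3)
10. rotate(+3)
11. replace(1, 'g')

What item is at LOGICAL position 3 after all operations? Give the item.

Answer: G

Derivation:
After op 1 (rotate(+1)): offset=1, physical=[A,B,C,D,E,F,G,H], logical=[B,C,D,E,F,G,H,A]
After op 2 (replace(3, 'i')): offset=1, physical=[A,B,C,D,i,F,G,H], logical=[B,C,D,i,F,G,H,A]
After op 3 (replace(0, 'i')): offset=1, physical=[A,i,C,D,i,F,G,H], logical=[i,C,D,i,F,G,H,A]
After op 4 (rotate(+2)): offset=3, physical=[A,i,C,D,i,F,G,H], logical=[D,i,F,G,H,A,i,C]
After op 5 (rotate(+2)): offset=5, physical=[A,i,C,D,i,F,G,H], logical=[F,G,H,A,i,C,D,i]
After op 6 (swap(6, 4)): offset=5, physical=[A,D,C,i,i,F,G,H], logical=[F,G,H,A,D,C,i,i]
After op 7 (replace(5, 'd')): offset=5, physical=[A,D,d,i,i,F,G,H], logical=[F,G,H,A,D,d,i,i]
After op 8 (rotate(-2)): offset=3, physical=[A,D,d,i,i,F,G,H], logical=[i,i,F,G,H,A,D,d]
After op 9 (rotate(-3)): offset=0, physical=[A,D,d,i,i,F,G,H], logical=[A,D,d,i,i,F,G,H]
After op 10 (rotate(+3)): offset=3, physical=[A,D,d,i,i,F,G,H], logical=[i,i,F,G,H,A,D,d]
After op 11 (replace(1, 'g')): offset=3, physical=[A,D,d,i,g,F,G,H], logical=[i,g,F,G,H,A,D,d]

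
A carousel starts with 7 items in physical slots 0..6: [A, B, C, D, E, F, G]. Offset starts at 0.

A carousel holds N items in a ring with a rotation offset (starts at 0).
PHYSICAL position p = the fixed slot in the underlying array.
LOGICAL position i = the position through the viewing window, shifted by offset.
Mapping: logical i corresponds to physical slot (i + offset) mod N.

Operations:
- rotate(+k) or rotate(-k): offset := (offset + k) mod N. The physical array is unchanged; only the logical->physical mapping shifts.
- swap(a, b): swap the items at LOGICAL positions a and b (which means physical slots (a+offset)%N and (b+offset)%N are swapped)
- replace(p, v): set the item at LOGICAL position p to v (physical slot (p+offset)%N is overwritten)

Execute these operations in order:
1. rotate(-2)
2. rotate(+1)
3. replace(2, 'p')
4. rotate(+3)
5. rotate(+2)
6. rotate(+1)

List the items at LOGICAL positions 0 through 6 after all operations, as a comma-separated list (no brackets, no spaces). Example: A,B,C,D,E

Answer: F,G,A,p,C,D,E

Derivation:
After op 1 (rotate(-2)): offset=5, physical=[A,B,C,D,E,F,G], logical=[F,G,A,B,C,D,E]
After op 2 (rotate(+1)): offset=6, physical=[A,B,C,D,E,F,G], logical=[G,A,B,C,D,E,F]
After op 3 (replace(2, 'p')): offset=6, physical=[A,p,C,D,E,F,G], logical=[G,A,p,C,D,E,F]
After op 4 (rotate(+3)): offset=2, physical=[A,p,C,D,E,F,G], logical=[C,D,E,F,G,A,p]
After op 5 (rotate(+2)): offset=4, physical=[A,p,C,D,E,F,G], logical=[E,F,G,A,p,C,D]
After op 6 (rotate(+1)): offset=5, physical=[A,p,C,D,E,F,G], logical=[F,G,A,p,C,D,E]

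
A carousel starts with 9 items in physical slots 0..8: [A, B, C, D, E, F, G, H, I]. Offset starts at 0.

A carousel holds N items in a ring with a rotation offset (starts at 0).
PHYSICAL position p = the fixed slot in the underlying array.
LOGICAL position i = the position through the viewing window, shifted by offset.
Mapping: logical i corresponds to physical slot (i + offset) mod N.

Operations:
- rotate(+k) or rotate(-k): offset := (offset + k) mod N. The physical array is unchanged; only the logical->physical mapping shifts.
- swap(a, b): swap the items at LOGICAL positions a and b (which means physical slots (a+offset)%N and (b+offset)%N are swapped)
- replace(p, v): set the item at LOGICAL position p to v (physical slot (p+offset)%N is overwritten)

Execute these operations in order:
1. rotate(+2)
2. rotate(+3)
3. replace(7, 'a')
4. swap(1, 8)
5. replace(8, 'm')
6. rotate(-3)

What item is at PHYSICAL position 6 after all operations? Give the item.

After op 1 (rotate(+2)): offset=2, physical=[A,B,C,D,E,F,G,H,I], logical=[C,D,E,F,G,H,I,A,B]
After op 2 (rotate(+3)): offset=5, physical=[A,B,C,D,E,F,G,H,I], logical=[F,G,H,I,A,B,C,D,E]
After op 3 (replace(7, 'a')): offset=5, physical=[A,B,C,a,E,F,G,H,I], logical=[F,G,H,I,A,B,C,a,E]
After op 4 (swap(1, 8)): offset=5, physical=[A,B,C,a,G,F,E,H,I], logical=[F,E,H,I,A,B,C,a,G]
After op 5 (replace(8, 'm')): offset=5, physical=[A,B,C,a,m,F,E,H,I], logical=[F,E,H,I,A,B,C,a,m]
After op 6 (rotate(-3)): offset=2, physical=[A,B,C,a,m,F,E,H,I], logical=[C,a,m,F,E,H,I,A,B]

Answer: E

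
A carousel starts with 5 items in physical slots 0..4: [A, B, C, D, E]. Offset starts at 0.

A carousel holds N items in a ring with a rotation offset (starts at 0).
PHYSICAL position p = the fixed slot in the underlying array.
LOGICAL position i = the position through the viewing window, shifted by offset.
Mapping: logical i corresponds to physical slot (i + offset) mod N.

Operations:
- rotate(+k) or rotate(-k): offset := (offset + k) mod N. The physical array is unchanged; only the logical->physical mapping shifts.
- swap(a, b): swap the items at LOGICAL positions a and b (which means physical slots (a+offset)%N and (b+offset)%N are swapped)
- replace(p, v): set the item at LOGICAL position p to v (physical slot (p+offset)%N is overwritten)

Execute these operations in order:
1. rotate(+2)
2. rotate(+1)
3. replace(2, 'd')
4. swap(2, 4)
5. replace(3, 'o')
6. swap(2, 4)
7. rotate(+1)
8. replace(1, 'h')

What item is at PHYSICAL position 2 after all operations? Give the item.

After op 1 (rotate(+2)): offset=2, physical=[A,B,C,D,E], logical=[C,D,E,A,B]
After op 2 (rotate(+1)): offset=3, physical=[A,B,C,D,E], logical=[D,E,A,B,C]
After op 3 (replace(2, 'd')): offset=3, physical=[d,B,C,D,E], logical=[D,E,d,B,C]
After op 4 (swap(2, 4)): offset=3, physical=[C,B,d,D,E], logical=[D,E,C,B,d]
After op 5 (replace(3, 'o')): offset=3, physical=[C,o,d,D,E], logical=[D,E,C,o,d]
After op 6 (swap(2, 4)): offset=3, physical=[d,o,C,D,E], logical=[D,E,d,o,C]
After op 7 (rotate(+1)): offset=4, physical=[d,o,C,D,E], logical=[E,d,o,C,D]
After op 8 (replace(1, 'h')): offset=4, physical=[h,o,C,D,E], logical=[E,h,o,C,D]

Answer: C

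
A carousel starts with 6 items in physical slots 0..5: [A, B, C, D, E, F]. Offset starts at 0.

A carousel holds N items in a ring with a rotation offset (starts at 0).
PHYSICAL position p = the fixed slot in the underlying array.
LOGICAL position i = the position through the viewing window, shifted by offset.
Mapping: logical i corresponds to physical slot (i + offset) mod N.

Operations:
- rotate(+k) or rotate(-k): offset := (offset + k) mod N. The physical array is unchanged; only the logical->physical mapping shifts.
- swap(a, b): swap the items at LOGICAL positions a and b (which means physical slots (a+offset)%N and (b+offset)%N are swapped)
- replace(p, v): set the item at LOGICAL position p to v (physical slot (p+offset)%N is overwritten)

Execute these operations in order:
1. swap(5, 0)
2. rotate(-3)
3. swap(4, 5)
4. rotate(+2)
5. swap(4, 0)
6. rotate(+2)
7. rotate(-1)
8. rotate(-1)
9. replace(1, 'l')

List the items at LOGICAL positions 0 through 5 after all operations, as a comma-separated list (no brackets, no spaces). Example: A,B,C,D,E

Answer: D,l,C,B,A,E

Derivation:
After op 1 (swap(5, 0)): offset=0, physical=[F,B,C,D,E,A], logical=[F,B,C,D,E,A]
After op 2 (rotate(-3)): offset=3, physical=[F,B,C,D,E,A], logical=[D,E,A,F,B,C]
After op 3 (swap(4, 5)): offset=3, physical=[F,C,B,D,E,A], logical=[D,E,A,F,C,B]
After op 4 (rotate(+2)): offset=5, physical=[F,C,B,D,E,A], logical=[A,F,C,B,D,E]
After op 5 (swap(4, 0)): offset=5, physical=[F,C,B,A,E,D], logical=[D,F,C,B,A,E]
After op 6 (rotate(+2)): offset=1, physical=[F,C,B,A,E,D], logical=[C,B,A,E,D,F]
After op 7 (rotate(-1)): offset=0, physical=[F,C,B,A,E,D], logical=[F,C,B,A,E,D]
After op 8 (rotate(-1)): offset=5, physical=[F,C,B,A,E,D], logical=[D,F,C,B,A,E]
After op 9 (replace(1, 'l')): offset=5, physical=[l,C,B,A,E,D], logical=[D,l,C,B,A,E]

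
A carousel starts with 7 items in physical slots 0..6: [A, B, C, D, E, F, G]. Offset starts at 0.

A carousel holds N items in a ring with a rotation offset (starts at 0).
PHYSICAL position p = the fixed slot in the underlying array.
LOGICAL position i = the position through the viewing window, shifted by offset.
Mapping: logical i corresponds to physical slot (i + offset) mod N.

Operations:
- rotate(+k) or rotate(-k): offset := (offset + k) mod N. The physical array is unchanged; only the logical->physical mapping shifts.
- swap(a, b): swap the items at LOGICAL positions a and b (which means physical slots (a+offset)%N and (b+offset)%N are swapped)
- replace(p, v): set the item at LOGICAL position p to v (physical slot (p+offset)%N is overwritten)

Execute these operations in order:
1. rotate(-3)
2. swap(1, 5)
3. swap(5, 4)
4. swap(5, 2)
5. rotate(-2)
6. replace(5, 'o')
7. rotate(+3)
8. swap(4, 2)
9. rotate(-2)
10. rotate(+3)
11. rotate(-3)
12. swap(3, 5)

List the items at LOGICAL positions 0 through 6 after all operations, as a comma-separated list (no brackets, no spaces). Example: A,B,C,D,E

After op 1 (rotate(-3)): offset=4, physical=[A,B,C,D,E,F,G], logical=[E,F,G,A,B,C,D]
After op 2 (swap(1, 5)): offset=4, physical=[A,B,F,D,E,C,G], logical=[E,C,G,A,B,F,D]
After op 3 (swap(5, 4)): offset=4, physical=[A,F,B,D,E,C,G], logical=[E,C,G,A,F,B,D]
After op 4 (swap(5, 2)): offset=4, physical=[A,F,G,D,E,C,B], logical=[E,C,B,A,F,G,D]
After op 5 (rotate(-2)): offset=2, physical=[A,F,G,D,E,C,B], logical=[G,D,E,C,B,A,F]
After op 6 (replace(5, 'o')): offset=2, physical=[o,F,G,D,E,C,B], logical=[G,D,E,C,B,o,F]
After op 7 (rotate(+3)): offset=5, physical=[o,F,G,D,E,C,B], logical=[C,B,o,F,G,D,E]
After op 8 (swap(4, 2)): offset=5, physical=[G,F,o,D,E,C,B], logical=[C,B,G,F,o,D,E]
After op 9 (rotate(-2)): offset=3, physical=[G,F,o,D,E,C,B], logical=[D,E,C,B,G,F,o]
After op 10 (rotate(+3)): offset=6, physical=[G,F,o,D,E,C,B], logical=[B,G,F,o,D,E,C]
After op 11 (rotate(-3)): offset=3, physical=[G,F,o,D,E,C,B], logical=[D,E,C,B,G,F,o]
After op 12 (swap(3, 5)): offset=3, physical=[G,B,o,D,E,C,F], logical=[D,E,C,F,G,B,o]

Answer: D,E,C,F,G,B,o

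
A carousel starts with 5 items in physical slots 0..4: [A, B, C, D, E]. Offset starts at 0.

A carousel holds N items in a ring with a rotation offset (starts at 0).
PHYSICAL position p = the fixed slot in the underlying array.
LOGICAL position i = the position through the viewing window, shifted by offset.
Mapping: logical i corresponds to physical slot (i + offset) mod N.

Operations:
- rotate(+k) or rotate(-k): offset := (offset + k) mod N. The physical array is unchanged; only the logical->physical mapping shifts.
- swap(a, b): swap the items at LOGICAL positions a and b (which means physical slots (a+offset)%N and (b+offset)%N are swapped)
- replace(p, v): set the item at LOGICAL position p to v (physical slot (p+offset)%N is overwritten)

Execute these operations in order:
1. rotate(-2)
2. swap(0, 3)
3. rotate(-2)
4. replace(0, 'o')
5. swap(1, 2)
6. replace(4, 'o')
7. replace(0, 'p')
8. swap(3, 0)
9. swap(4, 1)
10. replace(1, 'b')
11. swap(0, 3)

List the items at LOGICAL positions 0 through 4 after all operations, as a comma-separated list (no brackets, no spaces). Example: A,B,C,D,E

Answer: p,b,C,E,B

Derivation:
After op 1 (rotate(-2)): offset=3, physical=[A,B,C,D,E], logical=[D,E,A,B,C]
After op 2 (swap(0, 3)): offset=3, physical=[A,D,C,B,E], logical=[B,E,A,D,C]
After op 3 (rotate(-2)): offset=1, physical=[A,D,C,B,E], logical=[D,C,B,E,A]
After op 4 (replace(0, 'o')): offset=1, physical=[A,o,C,B,E], logical=[o,C,B,E,A]
After op 5 (swap(1, 2)): offset=1, physical=[A,o,B,C,E], logical=[o,B,C,E,A]
After op 6 (replace(4, 'o')): offset=1, physical=[o,o,B,C,E], logical=[o,B,C,E,o]
After op 7 (replace(0, 'p')): offset=1, physical=[o,p,B,C,E], logical=[p,B,C,E,o]
After op 8 (swap(3, 0)): offset=1, physical=[o,E,B,C,p], logical=[E,B,C,p,o]
After op 9 (swap(4, 1)): offset=1, physical=[B,E,o,C,p], logical=[E,o,C,p,B]
After op 10 (replace(1, 'b')): offset=1, physical=[B,E,b,C,p], logical=[E,b,C,p,B]
After op 11 (swap(0, 3)): offset=1, physical=[B,p,b,C,E], logical=[p,b,C,E,B]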